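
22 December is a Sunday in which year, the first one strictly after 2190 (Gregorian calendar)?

From one year to the next, a fixed date's weekday advances by 1, or by 2 when a Feb 29 lies between the two dates.
2190: December 22 is Wednesday.
2191: Thursday (+1)
2192: Saturday (+2)
2193: Sunday (+1)
22 December falls on a Sunday in 2193.

2193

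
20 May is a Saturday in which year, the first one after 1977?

From one year to the next, a fixed date's weekday advances by 1, or by 2 when a Feb 29 lies between the two dates.
1977: May 20 is Friday.
1978: Saturday (+1)
20 May falls on a Saturday in 1978.

1978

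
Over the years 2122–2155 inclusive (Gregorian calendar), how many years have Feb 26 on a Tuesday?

Track Feb 26's weekday year by year (advancing +1, or +2 across a Feb 29):
  2122: Thu  2123: Fri (+1)  2124: Sat (+1)  2125: Mon (+2)  2126: Tue (+1) ✓
  2127: Wed (+1)  2128: Thu (+1)  2129: Sat (+2)  2130: Sun (+1)  2131: Mon (+1)
  2132: Tue (+1) ✓  2133: Thu (+2)  2134: Fri (+1)  2135: Sat (+1)  … (6 more years) …
  2142: Mon (+1)  2143: Tue (+1) ✓  2144: Wed (+1)  2145: Fri (+2)  2146: Sat (+1)
  2147: Sun (+1)  2148: Mon (+1)  2149: Wed (+2)  2150: Thu (+1)  2151: Fri (+1)
  2152: Sat (+1)  2153: Mon (+2)  2154: Tue (+1) ✓  2155: Wed (+1)
Tuesday years: 2126, 2132, 2137, 2143, 2154 — 5 in total.

5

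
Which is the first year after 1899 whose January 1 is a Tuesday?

Jan 1 advances by 2 weekdays after a leap year and by 1 after a common year.
1899: Jan 1 is Sunday.
1900: Monday
1901: Tuesday
1901 begins on a Tuesday

1901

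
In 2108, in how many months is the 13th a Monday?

2

Check the 13th of each month of 2108: Jan 13: Fri, Feb 13: Mon, Mar 13: Tue, Apr 13: Fri, May 13: Sun, Jun 13: Wed, Jul 13: Fri, Aug 13: Mon, Sep 13: Thu, Oct 13: Sat, Nov 13: Tue, Dec 13: Thu.
Monday occurs in February, August — 2 months.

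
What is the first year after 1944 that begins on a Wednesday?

1947

Jan 1 advances by 2 weekdays after a leap year and by 1 after a common year.
1944: Jan 1 is Saturday (leap).
1945: Monday
1946: Tuesday
1947: Wednesday
1947 begins on a Wednesday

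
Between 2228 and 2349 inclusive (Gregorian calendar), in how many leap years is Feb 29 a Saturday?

Leap years in 2228–2349: 30 of them.
Feb 29 weekday advances by 5 (mod 7) from one leap year to the next four years later (or differs when a century non-leap intervenes).
Leap-day weekdays: 2228:Fri 2232:Wed 2236:Mon 2240:Sat✓ 2244:Thu 2248:Tue 2252:Sun 2256:Fri 2260:Wed 2264:Mon 2268:Sat✓ 2272:Thu 2276:Tue …(4 more)… 2296:Sat✓ 2304:Mon 2308:Sat✓ 2312:Thu 2316:Tue 2320:Sun 2324:Fri 2328:Wed 2332:Mon 2336:Sat✓ 2340:Thu 2344:Tue 2348:Sun
Saturday: 2240, 2268, 2296, 2308, 2336 → 5.

5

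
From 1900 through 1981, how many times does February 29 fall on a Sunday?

3

Leap years in 1900–1981: 20 of them.
Feb 29 weekday advances by 5 (mod 7) from one leap year to the next four years later (or differs when a century non-leap intervenes).
Leap-day weekdays: 1904:Mon 1908:Sat 1912:Thu 1916:Tue 1920:Sun✓ 1924:Fri 1928:Wed 1932:Mon 1936:Sat 1940:Thu 1944:Tue 1948:Sun✓ 1952:Fri 1956:Wed 1960:Mon 1964:Sat 1968:Thu 1972:Tue 1976:Sun✓ 1980:Fri
Sunday: 1920, 1948, 1976 → 3.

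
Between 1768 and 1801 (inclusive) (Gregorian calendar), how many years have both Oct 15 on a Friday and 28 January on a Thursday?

Check each year's weekday for Oct 15 and 28 January:
  1768: Sat/Thu  1769: Sun/Sat  1770: Mon/Sun  1771: Tue/Mon  1772: Thu/Tue  1773: Fri/Thu ✓  1774: Sat/Fri  1775: Sun/Sat  1776: Tue/Sun  1777: Wed/Tue  1778: Thu/Wed  1779: Fri/Thu ✓  1780: Sun/Fri  1781: Mon/Sun  …(6 more)…  1788: Wed/Mon  1789: Thu/Wed  1790: Fri/Thu ✓  1791: Sat/Fri  1792: Mon/Sat  1793: Tue/Mon  1794: Wed/Tue  1795: Thu/Wed  1796: Sat/Thu  1797: Sun/Sat  1798: Mon/Sun  1799: Tue/Mon  1800: Wed/Tue  1801: Thu/Wed
Both conditions hold in: 1773, 1779, 1790 — 3.

3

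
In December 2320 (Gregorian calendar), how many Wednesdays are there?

5

December 2320 has 31 days and begins on Wednesday.
The first Wednesday is December 1.
Wednesdays fall on 1, 8, 15, 22, 29 — that's 5.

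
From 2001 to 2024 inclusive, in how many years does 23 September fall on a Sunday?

4

Track 23 September's weekday year by year (advancing +1, or +2 across a Feb 29):
  2001: Sun ✓  2002: Mon (+1)  2003: Tue (+1)  2004: Thu (+2)  2005: Fri (+1)
  2006: Sat (+1)  2007: Sun (+1) ✓  2008: Tue (+2)  2009: Wed (+1)  2010: Thu (+1)
  2011: Fri (+1)  2012: Sun (+2) ✓  2013: Mon (+1)  2014: Tue (+1)  2015: Wed (+1)
  2016: Fri (+2)  2017: Sat (+1)  2018: Sun (+1) ✓  2019: Mon (+1)  2020: Wed (+2)
  2021: Thu (+1)  2022: Fri (+1)  2023: Sat (+1)  2024: Mon (+2)
Sunday years: 2001, 2007, 2012, 2018 — 4 in total.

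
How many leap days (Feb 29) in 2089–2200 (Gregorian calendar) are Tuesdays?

3

Leap years in 2089–2200: 26 of them.
Feb 29 weekday advances by 5 (mod 7) from one leap year to the next four years later (or differs when a century non-leap intervenes).
Leap-day weekdays: 2092:Fri 2096:Wed 2104:Fri 2108:Wed 2112:Mon 2116:Sat 2120:Thu 2124:Tue✓ 2128:Sun 2132:Fri 2136:Wed 2140:Mon 2144:Sat 2148:Thu 2152:Tue✓ 2156:Sun 2160:Fri 2164:Wed 2168:Mon 2172:Sat 2176:Thu 2180:Tue✓ 2184:Sun 2188:Fri 2192:Wed 2196:Mon
Tuesday: 2124, 2152, 2180 → 3.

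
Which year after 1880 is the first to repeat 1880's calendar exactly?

Two years share a calendar iff Jan 1 falls on the same weekday and both are leap or both are common. 1880: Jan 1 is Thursday, leap year.
1881: Jan 1 Saturday, common
1882: Jan 1 Sunday, common
1883: Jan 1 Monday, common
1884: Jan 1 Tuesday, leap
1885: Jan 1 Thursday, common
1886: Jan 1 Friday, common
1887: Jan 1 Saturday, common
1888: Jan 1 Sunday, leap
1889: Jan 1 Tuesday, common
1890: Jan 1 Wednesday, common
1891: Jan 1 Thursday, common
1892: Jan 1 Friday, leap
1893: Jan 1 Sunday, common
1894: Jan 1 Monday, common
1895: Jan 1 Tuesday, common
1896: Jan 1 Wednesday, leap
1897: Jan 1 Friday, common
1898: Jan 1 Saturday, common
1899: Jan 1 Sunday, common
1900: Jan 1 Monday, common
1901: Jan 1 Tuesday, common
1902: Jan 1 Wednesday, common
1903: Jan 1 Thursday, common
1904: Jan 1 Friday, leap
1905: Jan 1 Sunday, common
1906: Jan 1 Monday, common
1907: Jan 1 Tuesday, common
1908: Jan 1 Wednesday, leap
1909: Jan 1 Friday, common
1910: Jan 1 Saturday, common
1911: Jan 1 Sunday, common
1912: Jan 1 Monday, leap
1913: Jan 1 Wednesday, common
1914: Jan 1 Thursday, common
1915: Jan 1 Friday, common
1916: Jan 1 Saturday, leap
1917: Jan 1 Monday, common
1918: Jan 1 Tuesday, common
1919: Jan 1 Wednesday, common
1920: Jan 1 Thursday, leap
1920 matches on both conditions.

1920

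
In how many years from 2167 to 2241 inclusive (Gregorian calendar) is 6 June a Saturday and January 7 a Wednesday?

Check each year's weekday for 6 June and January 7:
  2167: Sat/Wed ✓  2168: Mon/Thu  2169: Tue/Sat  2170: Wed/Sun  2171: Thu/Mon  2172: Sat/Tue  2173: Sun/Thu  2174: Mon/Fri  2175: Tue/Sat  2176: Thu/Sun  2177: Fri/Tue  2178: Sat/Wed ✓  2179: Sun/Thu  2180: Tue/Fri  …(47 more)…  2228: Fri/Mon  2229: Sat/Wed ✓  2230: Sun/Thu  2231: Mon/Fri  2232: Wed/Sat  2233: Thu/Mon  2234: Fri/Tue  2235: Sat/Wed ✓  2236: Mon/Thu  2237: Tue/Sat  2238: Wed/Sun  2239: Thu/Mon  2240: Sat/Tue  2241: Sun/Thu
Both conditions hold in: 2167, 2178, 2189, 2195, 2201, 2207, 2218, 2229, 2235 — 9.

9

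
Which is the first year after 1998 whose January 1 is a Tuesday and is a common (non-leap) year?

2002

Jan 1 advances by 2 weekdays after a leap year and by 1 after a common year.
1998: Jan 1 is Thursday.
1999: Friday
2000: Saturday (leap)
2001: Monday
2002: Tuesday
2002 begins on a Tuesday and is a common year.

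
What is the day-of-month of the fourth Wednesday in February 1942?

25

February 1, 1942 is a Sunday, so the first Wednesday is the 4th.
The fourth Wednesday is 4 + 21 = 25.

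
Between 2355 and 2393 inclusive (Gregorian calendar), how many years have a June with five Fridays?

June has 30 days; it has five Fridays when Friday falls among the first (month-length − 28) days — i.e. when June 1 is one of Friday/Thursday.
June 1 by year: 2355:Wed 2356:Fri✓ 2357:Sat 2358:Sun 2359:Mon 2360:Wed 2361:Thu✓ 2362:Fri✓ 2363:Sat 2364:Mon 2365:Tue 2366:Wed 2367:Thu✓ 2368:Sat 2369:Sun …(9 more)… 2379:Fri✓ 2380:Sun 2381:Mon 2382:Tue 2383:Wed 2384:Fri✓ 2385:Sat 2386:Sun 2387:Mon 2388:Wed 2389:Thu✓ 2390:Fri✓ 2391:Sat 2392:Mon 2393:Tue
Years with five Fridays: 2356, 2361, 2362, 2367, 2372, 2373, 2378, 2379, 2384, 2389, 2390 → 11.

11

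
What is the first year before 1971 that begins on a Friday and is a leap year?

1960

Jan 1 advances by 2 weekdays after a leap year and by 1 after a common year.
1971: Jan 1 is Friday.
1970: Thursday
1969: Wednesday
1968: Monday (leap)
1967: Sunday
1966: Saturday
1965: Friday
1964: Wednesday (leap)
1963: Tuesday
1962: Monday
1961: Sunday
1960: Friday (leap)
1960 begins on a Friday and is a leap year.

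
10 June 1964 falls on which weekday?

Wednesday

January 1, 1964 is a Wednesday.
June 10 is day 162 of the year, i.e. 161 days after Jan 1.
161 mod 7 = 0, so advance 0 weekdays from Wednesday: Wednesday.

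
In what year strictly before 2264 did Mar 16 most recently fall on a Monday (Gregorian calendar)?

From one year to the next, a fixed date's weekday advances by 1, or by 2 when a Feb 29 lies between the two dates.
2264: March 16 is Wednesday.
2263: Monday (−2)
Mar 16 falls on a Monday in 2263.

2263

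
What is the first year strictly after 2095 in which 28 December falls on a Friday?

From one year to the next, a fixed date's weekday advances by 1, or by 2 when a Feb 29 lies between the two dates.
2095: December 28 is Wednesday.
2096: Friday (+2)
28 December falls on a Friday in 2096.

2096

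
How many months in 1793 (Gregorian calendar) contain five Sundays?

4

A month of length L has five Sundays iff its first Sunday is on day ≤ L−28 (so day 1–3 in a 31-day month, 1–2 in a 30-day month, day 1 in a leap February).
Checking each month of 1793: Jan starts Tue (31d); Feb starts Fri (28d); Mar starts Fri (31d) ✓; Apr starts Mon (30d); May starts Wed (31d); Jun starts Sat (30d) ✓; Jul starts Mon (31d); Aug starts Thu (31d); Sep starts Sun (30d) ✓; Oct starts Tue (31d); Nov starts Fri (30d); Dec starts Sun (31d) ✓.
Five-Sunday months: March, June, September, December → 4.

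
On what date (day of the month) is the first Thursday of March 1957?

March 1, 1957 is a Friday, so the first Thursday is the 7th.
The first Thursday is 7 + 0 = 7.

7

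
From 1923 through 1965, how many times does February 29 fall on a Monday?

2

Leap years in 1923–1965: 11 of them.
Feb 29 weekday advances by 5 (mod 7) from one leap year to the next four years later (or differs when a century non-leap intervenes).
Leap-day weekdays: 1924:Fri 1928:Wed 1932:Mon✓ 1936:Sat 1940:Thu 1944:Tue 1948:Sun 1952:Fri 1956:Wed 1960:Mon✓ 1964:Sat
Monday: 1932, 1960 → 2.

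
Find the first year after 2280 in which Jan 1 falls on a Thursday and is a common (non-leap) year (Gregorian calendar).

2285

Jan 1 advances by 2 weekdays after a leap year and by 1 after a common year.
2280: Jan 1 is Thursday (leap).
2281: Saturday
2282: Sunday
2283: Monday
2284: Tuesday (leap)
2285: Thursday
2285 begins on a Thursday and is a common year.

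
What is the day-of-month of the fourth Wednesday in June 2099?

June 1, 2099 is a Monday, so the first Wednesday is the 3rd.
The fourth Wednesday is 3 + 21 = 24.

24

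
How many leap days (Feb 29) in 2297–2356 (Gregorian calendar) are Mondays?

Leap years in 2297–2356: 14 of them.
Feb 29 weekday advances by 5 (mod 7) from one leap year to the next four years later (or differs when a century non-leap intervenes).
Leap-day weekdays: 2304:Mon✓ 2308:Sat 2312:Thu 2316:Tue 2320:Sun 2324:Fri 2328:Wed 2332:Mon✓ 2336:Sat 2340:Thu 2344:Tue 2348:Sun 2352:Fri 2356:Wed
Monday: 2304, 2332 → 2.

2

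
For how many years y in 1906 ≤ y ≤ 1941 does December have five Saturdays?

December has 31 days; it has five Saturdays when Saturday falls among the first (month-length − 28) days — i.e. when December 1 is one of Saturday/Friday/Thursday.
December 1 by year: 1906:Sat✓ 1907:Sun 1908:Tue 1909:Wed 1910:Thu✓ 1911:Fri✓ 1912:Sun 1913:Mon 1914:Tue 1915:Wed 1916:Fri✓ 1917:Sat✓ 1918:Sun 1919:Mon 1920:Wed …(6 more)… 1927:Thu✓ 1928:Sat✓ 1929:Sun 1930:Mon 1931:Tue 1932:Thu✓ 1933:Fri✓ 1934:Sat✓ 1935:Sun 1936:Tue 1937:Wed 1938:Thu✓ 1939:Fri✓ 1940:Sun 1941:Mon
Years with five Saturdays: 1906, 1910, 1911, 1916, 1917, 1921, 1922, 1923, 1927, 1928, 1932, 1933, 1934, 1938, 1939 → 15.

15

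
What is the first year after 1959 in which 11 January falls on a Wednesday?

From one year to the next, a fixed date's weekday advances by 1, or by 2 when a Feb 29 lies between the two dates.
1959: January 11 is Sunday.
1960: Monday (+1)
1961: Wednesday (+2)
11 January falls on a Wednesday in 1961.

1961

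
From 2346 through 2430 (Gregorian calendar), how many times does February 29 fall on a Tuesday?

Leap years in 2346–2430: 21 of them.
Feb 29 weekday advances by 5 (mod 7) from one leap year to the next four years later (or differs when a century non-leap intervenes).
Leap-day weekdays: 2348:Sun 2352:Fri 2356:Wed 2360:Mon 2364:Sat 2368:Thu 2372:Tue✓ 2376:Sun 2380:Fri 2384:Wed 2388:Mon 2392:Sat 2396:Thu 2400:Tue✓ 2404:Sun 2408:Fri 2412:Wed 2416:Mon 2420:Sat 2424:Thu 2428:Tue✓
Tuesday: 2372, 2400, 2428 → 3.

3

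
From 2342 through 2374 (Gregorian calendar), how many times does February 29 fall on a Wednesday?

Leap years in 2342–2374: 8 of them.
Feb 29 weekday advances by 5 (mod 7) from one leap year to the next four years later (or differs when a century non-leap intervenes).
Leap-day weekdays: 2344:Tue 2348:Sun 2352:Fri 2356:Wed✓ 2360:Mon 2364:Sat 2368:Thu 2372:Tue
Wednesday: 2356 → 1.

1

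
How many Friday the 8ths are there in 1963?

3

Check the 8th of each month of 1963: Jan 8: Tue, Feb 8: Fri, Mar 8: Fri, Apr 8: Mon, May 8: Wed, Jun 8: Sat, Jul 8: Mon, Aug 8: Thu, Sep 8: Sun, Oct 8: Tue, Nov 8: Fri, Dec 8: Sun.
Friday occurs in February, March, November — 3 months.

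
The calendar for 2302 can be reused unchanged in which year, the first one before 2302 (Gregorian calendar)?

2290

Two years share a calendar iff Jan 1 falls on the same weekday and both are leap or both are common. 2302: Jan 1 is Wednesday, common year.
2301: Jan 1 Tuesday, common
2300: Jan 1 Monday, common
2299: Jan 1 Sunday, common
2298: Jan 1 Saturday, common
2297: Jan 1 Friday, common
2296: Jan 1 Wednesday, leap
2295: Jan 1 Tuesday, common
2294: Jan 1 Monday, common
2293: Jan 1 Sunday, common
2292: Jan 1 Friday, leap
2291: Jan 1 Thursday, common
2290: Jan 1 Wednesday, common
2290 matches on both conditions.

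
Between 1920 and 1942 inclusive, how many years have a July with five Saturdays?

July has 31 days; it has five Saturdays when Saturday falls among the first (month-length − 28) days — i.e. when July 1 is one of Saturday/Friday/Thursday.
July 1 by year: 1920:Thu✓ 1921:Fri✓ 1922:Sat✓ 1923:Sun 1924:Tue 1925:Wed 1926:Thu✓ 1927:Fri✓ 1928:Sun 1929:Mon 1930:Tue 1931:Wed 1932:Fri✓ 1933:Sat✓ 1934:Sun 1935:Mon 1936:Wed 1937:Thu✓ 1938:Fri✓ 1939:Sat✓ 1940:Mon 1941:Tue 1942:Wed
Years with five Saturdays: 1920, 1921, 1922, 1926, 1927, 1932, 1933, 1937, 1938, 1939 → 10.

10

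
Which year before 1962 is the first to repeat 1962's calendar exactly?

1951

Two years share a calendar iff Jan 1 falls on the same weekday and both are leap or both are common. 1962: Jan 1 is Monday, common year.
1961: Jan 1 Sunday, common
1960: Jan 1 Friday, leap
1959: Jan 1 Thursday, common
1958: Jan 1 Wednesday, common
1957: Jan 1 Tuesday, common
1956: Jan 1 Sunday, leap
1955: Jan 1 Saturday, common
1954: Jan 1 Friday, common
1953: Jan 1 Thursday, common
1952: Jan 1 Tuesday, leap
1951: Jan 1 Monday, common
1951 matches on both conditions.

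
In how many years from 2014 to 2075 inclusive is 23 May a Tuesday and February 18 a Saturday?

Check each year's weekday for 23 May and February 18:
  2014: Fri/Tue  2015: Sat/Wed  2016: Mon/Thu  2017: Tue/Sat ✓  2018: Wed/Sun  2019: Thu/Mon  2020: Sat/Tue  2021: Sun/Thu  2022: Mon/Fri  2023: Tue/Sat ✓  2024: Thu/Sun  2025: Fri/Tue  2026: Sat/Wed  2027: Sun/Thu  …(34 more)…  2062: Tue/Sat ✓  2063: Wed/Sun  2064: Fri/Mon  2065: Sat/Wed  2066: Sun/Thu  2067: Mon/Fri  2068: Wed/Sat  2069: Thu/Mon  2070: Fri/Tue  2071: Sat/Wed  2072: Mon/Thu  2073: Tue/Sat ✓  2074: Wed/Sun  2075: Thu/Mon
Both conditions hold in: 2017, 2023, 2034, 2045, 2051, 2062, 2073 — 7.

7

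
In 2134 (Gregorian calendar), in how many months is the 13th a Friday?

Check the 13th of each month of 2134: Jan 13: Wed, Feb 13: Sat, Mar 13: Sat, Apr 13: Tue, May 13: Thu, Jun 13: Sun, Jul 13: Tue, Aug 13: Fri, Sep 13: Mon, Oct 13: Wed, Nov 13: Sat, Dec 13: Mon.
Friday occurs in August — 1 month.

1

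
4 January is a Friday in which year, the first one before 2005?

From one year to the next, a fixed date's weekday advances by 1, or by 2 when a Feb 29 lies between the two dates.
2005: January 4 is Tuesday.
2004: Sunday (−2)
2003: Saturday (−1)
2002: Friday (−1)
4 January falls on a Friday in 2002.

2002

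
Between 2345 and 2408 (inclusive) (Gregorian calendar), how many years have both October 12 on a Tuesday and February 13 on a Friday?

Check each year's weekday for October 12 and February 13:
  2345: Fri/Tue  2346: Sat/Wed  2347: Sun/Thu  2348: Tue/Fri ✓  2349: Wed/Sun  2350: Thu/Mon  2351: Fri/Tue  2352: Sun/Wed  2353: Mon/Fri  2354: Tue/Sat  2355: Wed/Sun  2356: Fri/Mon  2357: Sat/Wed  2358: Sun/Thu  …(36 more)…  2395: Thu/Mon  2396: Sat/Tue  2397: Sun/Thu  2398: Mon/Fri  2399: Tue/Sat  2400: Thu/Sun  2401: Fri/Tue  2402: Sat/Wed  2403: Sun/Thu  2404: Tue/Fri ✓  2405: Wed/Sun  2406: Thu/Mon  2407: Fri/Tue  2408: Sun/Wed
Both conditions hold in: 2348, 2376, 2404 — 3.

3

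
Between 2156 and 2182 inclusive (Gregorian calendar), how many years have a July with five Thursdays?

11

July has 31 days; it has five Thursdays when Thursday falls among the first (month-length − 28) days — i.e. when July 1 is one of Thursday/Wednesday/Tuesday.
July 1 by year: 2156:Thu✓ 2157:Fri 2158:Sat 2159:Sun 2160:Tue✓ 2161:Wed✓ 2162:Thu✓ 2163:Fri 2164:Sun 2165:Mon 2166:Tue✓ 2167:Wed✓ 2168:Fri 2169:Sat 2170:Sun 2171:Mon 2172:Wed✓ 2173:Thu✓ 2174:Fri 2175:Sat 2176:Mon 2177:Tue✓ 2178:Wed✓ 2179:Thu✓ 2180:Sat 2181:Sun 2182:Mon
Years with five Thursdays: 2156, 2160, 2161, 2162, 2166, 2167, 2172, 2173, 2177, 2178, 2179 → 11.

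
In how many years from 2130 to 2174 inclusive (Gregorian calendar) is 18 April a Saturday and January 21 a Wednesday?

Check each year's weekday for 18 April and January 21:
  2130: Tue/Sat  2131: Wed/Sun  2132: Fri/Mon  2133: Sat/Wed ✓  2134: Sun/Thu  2135: Mon/Fri  2136: Wed/Sat  2137: Thu/Mon  2138: Fri/Tue  2139: Sat/Wed ✓  2140: Mon/Thu  2141: Tue/Sat  2142: Wed/Sun  2143: Thu/Mon  …(17 more)…  2161: Sat/Wed ✓  2162: Sun/Thu  2163: Mon/Fri  2164: Wed/Sat  2165: Thu/Mon  2166: Fri/Tue  2167: Sat/Wed ✓  2168: Mon/Thu  2169: Tue/Sat  2170: Wed/Sun  2171: Thu/Mon  2172: Sat/Tue  2173: Sun/Thu  2174: Mon/Fri
Both conditions hold in: 2133, 2139, 2150, 2161, 2167 — 5.

5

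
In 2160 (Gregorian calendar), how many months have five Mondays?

4

A month of length L has five Mondays iff its first Monday is on day ≤ L−28 (so day 1–3 in a 31-day month, 1–2 in a 30-day month, day 1 in a leap February).
Checking each month of 2160: Jan starts Tue (31d); Feb starts Fri (29d); Mar starts Sat (31d) ✓; Apr starts Tue (30d); May starts Thu (31d); Jun starts Sun (30d) ✓; Jul starts Tue (31d); Aug starts Fri (31d); Sep starts Mon (30d) ✓; Oct starts Wed (31d); Nov starts Sat (30d); Dec starts Mon (31d) ✓.
Five-Monday months: March, June, September, December → 4.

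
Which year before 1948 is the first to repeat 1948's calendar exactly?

Two years share a calendar iff Jan 1 falls on the same weekday and both are leap or both are common. 1948: Jan 1 is Thursday, leap year.
1947: Jan 1 Wednesday, common
1946: Jan 1 Tuesday, common
1945: Jan 1 Monday, common
1944: Jan 1 Saturday, leap
1943: Jan 1 Friday, common
1942: Jan 1 Thursday, common
1941: Jan 1 Wednesday, common
1940: Jan 1 Monday, leap
1939: Jan 1 Sunday, common
1938: Jan 1 Saturday, common
1937: Jan 1 Friday, common
1936: Jan 1 Wednesday, leap
1935: Jan 1 Tuesday, common
1934: Jan 1 Monday, common
1933: Jan 1 Sunday, common
1932: Jan 1 Friday, leap
1931: Jan 1 Thursday, common
1930: Jan 1 Wednesday, common
1929: Jan 1 Tuesday, common
1928: Jan 1 Sunday, leap
1927: Jan 1 Saturday, common
1926: Jan 1 Friday, common
1925: Jan 1 Thursday, common
1924: Jan 1 Tuesday, leap
1923: Jan 1 Monday, common
1922: Jan 1 Sunday, common
1921: Jan 1 Saturday, common
1920: Jan 1 Thursday, leap
1920 matches on both conditions.

1920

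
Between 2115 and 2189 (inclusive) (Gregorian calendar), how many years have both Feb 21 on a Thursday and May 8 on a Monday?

0

Check each year's weekday for Feb 21 and May 8:
  2115: Thu/Wed  2116: Fri/Fri  2117: Sun/Sat  2118: Mon/Sun  2119: Tue/Mon  2120: Wed/Wed  2121: Fri/Thu  2122: Sat/Fri  2123: Sun/Sat  2124: Mon/Mon  2125: Wed/Tue  2126: Thu/Wed  2127: Fri/Thu  2128: Sat/Sat  …(47 more)…  2176: Wed/Wed  2177: Fri/Thu  2178: Sat/Fri  2179: Sun/Sat  2180: Mon/Mon  2181: Wed/Tue  2182: Thu/Wed  2183: Fri/Thu  2184: Sat/Sat  2185: Mon/Sun  2186: Tue/Mon  2187: Wed/Tue  2188: Thu/Thu  2189: Sat/Fri
Both conditions hold in: no year — 0.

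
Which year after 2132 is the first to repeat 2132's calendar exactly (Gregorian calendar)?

2160

Two years share a calendar iff Jan 1 falls on the same weekday and both are leap or both are common. 2132: Jan 1 is Tuesday, leap year.
2133: Jan 1 Thursday, common
2134: Jan 1 Friday, common
2135: Jan 1 Saturday, common
2136: Jan 1 Sunday, leap
2137: Jan 1 Tuesday, common
2138: Jan 1 Wednesday, common
2139: Jan 1 Thursday, common
2140: Jan 1 Friday, leap
2141: Jan 1 Sunday, common
2142: Jan 1 Monday, common
2143: Jan 1 Tuesday, common
2144: Jan 1 Wednesday, leap
2145: Jan 1 Friday, common
2146: Jan 1 Saturday, common
2147: Jan 1 Sunday, common
2148: Jan 1 Monday, leap
2149: Jan 1 Wednesday, common
2150: Jan 1 Thursday, common
2151: Jan 1 Friday, common
2152: Jan 1 Saturday, leap
2153: Jan 1 Monday, common
2154: Jan 1 Tuesday, common
2155: Jan 1 Wednesday, common
2156: Jan 1 Thursday, leap
2157: Jan 1 Saturday, common
2158: Jan 1 Sunday, common
2159: Jan 1 Monday, common
2160: Jan 1 Tuesday, leap
2160 matches on both conditions.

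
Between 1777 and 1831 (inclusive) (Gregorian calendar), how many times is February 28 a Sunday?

8

Track February 28's weekday year by year (advancing +1, or +2 across a Feb 29):
  1777: Fri  1778: Sat (+1)  1779: Sun (+1) ✓  1780: Mon (+1)  1781: Wed (+2)
  1782: Thu (+1)  1783: Fri (+1)  1784: Sat (+1)  1785: Mon (+2)  1786: Tue (+1)
  1787: Wed (+1)  1788: Thu (+1)  1789: Sat (+2)  1790: Sun (+1) ✓  … (27 more years) …
  1818: Sat (+1)  1819: Sun (+1) ✓  1820: Mon (+1)  1821: Wed (+2)  1822: Thu (+1)
  1823: Fri (+1)  1824: Sat (+1)  1825: Mon (+2)  1826: Tue (+1)  1827: Wed (+1)
  1828: Thu (+1)  1829: Sat (+2)  1830: Sun (+1) ✓  1831: Mon (+1)
Sunday years: 1779, 1790, 1796, 1802, 1808, 1813, 1819, 1830 — 8 in total.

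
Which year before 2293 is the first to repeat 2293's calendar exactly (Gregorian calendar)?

Two years share a calendar iff Jan 1 falls on the same weekday and both are leap or both are common. 2293: Jan 1 is Sunday, common year.
2292: Jan 1 Friday, leap
2291: Jan 1 Thursday, common
2290: Jan 1 Wednesday, common
2289: Jan 1 Tuesday, common
2288: Jan 1 Sunday, leap
2287: Jan 1 Saturday, common
2286: Jan 1 Friday, common
2285: Jan 1 Thursday, common
2284: Jan 1 Tuesday, leap
2283: Jan 1 Monday, common
2282: Jan 1 Sunday, common
2282 matches on both conditions.

2282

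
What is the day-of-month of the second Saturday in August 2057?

August 1, 2057 is a Wednesday, so the first Saturday is the 4th.
The second Saturday is 4 + 7 = 11.

11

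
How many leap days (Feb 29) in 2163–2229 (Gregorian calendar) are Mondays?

Leap years in 2163–2229: 16 of them.
Feb 29 weekday advances by 5 (mod 7) from one leap year to the next four years later (or differs when a century non-leap intervenes).
Leap-day weekdays: 2164:Wed 2168:Mon✓ 2172:Sat 2176:Thu 2180:Tue 2184:Sun 2188:Fri 2192:Wed 2196:Mon✓ 2204:Wed 2208:Mon✓ 2212:Sat 2216:Thu 2220:Tue 2224:Sun 2228:Fri
Monday: 2168, 2196, 2208 → 3.

3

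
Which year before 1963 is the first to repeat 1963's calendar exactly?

1957

Two years share a calendar iff Jan 1 falls on the same weekday and both are leap or both are common. 1963: Jan 1 is Tuesday, common year.
1962: Jan 1 Monday, common
1961: Jan 1 Sunday, common
1960: Jan 1 Friday, leap
1959: Jan 1 Thursday, common
1958: Jan 1 Wednesday, common
1957: Jan 1 Tuesday, common
1957 matches on both conditions.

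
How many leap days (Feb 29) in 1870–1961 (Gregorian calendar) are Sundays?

Leap years in 1870–1961: 22 of them.
Feb 29 weekday advances by 5 (mod 7) from one leap year to the next four years later (or differs when a century non-leap intervenes).
Leap-day weekdays: 1872:Thu 1876:Tue 1880:Sun✓ 1884:Fri 1888:Wed 1892:Mon 1896:Sat 1904:Mon 1908:Sat 1912:Thu 1916:Tue 1920:Sun✓ 1924:Fri 1928:Wed 1932:Mon 1936:Sat 1940:Thu 1944:Tue 1948:Sun✓ 1952:Fri 1956:Wed 1960:Mon
Sunday: 1880, 1920, 1948 → 3.

3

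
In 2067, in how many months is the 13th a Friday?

1

Check the 13th of each month of 2067: Jan 13: Thu, Feb 13: Sun, Mar 13: Sun, Apr 13: Wed, May 13: Fri, Jun 13: Mon, Jul 13: Wed, Aug 13: Sat, Sep 13: Tue, Oct 13: Thu, Nov 13: Sun, Dec 13: Tue.
Friday occurs in May — 1 month.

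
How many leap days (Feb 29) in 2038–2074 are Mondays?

2

Leap years in 2038–2074: 9 of them.
Feb 29 weekday advances by 5 (mod 7) from one leap year to the next four years later (or differs when a century non-leap intervenes).
Leap-day weekdays: 2040:Wed 2044:Mon✓ 2048:Sat 2052:Thu 2056:Tue 2060:Sun 2064:Fri 2068:Wed 2072:Mon✓
Monday: 2044, 2072 → 2.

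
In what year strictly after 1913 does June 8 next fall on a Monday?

1914

From one year to the next, a fixed date's weekday advances by 1, or by 2 when a Feb 29 lies between the two dates.
1913: June 8 is Sunday.
1914: Monday (+1)
June 8 falls on a Monday in 1914.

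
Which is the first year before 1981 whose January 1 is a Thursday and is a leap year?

Jan 1 advances by 2 weekdays after a leap year and by 1 after a common year.
1981: Jan 1 is Thursday.
1980: Tuesday (leap)
1979: Monday
1978: Sunday
1977: Saturday
1976: Thursday (leap)
1976 begins on a Thursday and is a leap year.

1976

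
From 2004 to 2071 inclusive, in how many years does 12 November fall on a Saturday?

10

Track 12 November's weekday year by year (advancing +1, or +2 across a Feb 29):
  2004: Fri  2005: Sat (+1) ✓  2006: Sun (+1)  2007: Mon (+1)  2008: Wed (+2)
  2009: Thu (+1)  2010: Fri (+1)  2011: Sat (+1) ✓  2012: Mon (+2)  2013: Tue (+1)
  2014: Wed (+1)  2015: Thu (+1)  2016: Sat (+2) ✓  2017: Sun (+1)  … (40 more years) …
  2058: Tue (+1)  2059: Wed (+1)  2060: Fri (+2)  2061: Sat (+1) ✓  2062: Sun (+1)
  2063: Mon (+1)  2064: Wed (+2)  2065: Thu (+1)  2066: Fri (+1)  2067: Sat (+1) ✓
  2068: Mon (+2)  2069: Tue (+1)  2070: Wed (+1)  2071: Thu (+1)
Saturday years: 2005, 2011, 2016, 2022, 2033, 2039, 2044, 2050, 2061, 2067 — 10 in total.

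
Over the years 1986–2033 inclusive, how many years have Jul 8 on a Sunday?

6

Track Jul 8's weekday year by year (advancing +1, or +2 across a Feb 29):
  1986: Tue  1987: Wed (+1)  1988: Fri (+2)  1989: Sat (+1)  1990: Sun (+1) ✓
  1991: Mon (+1)  1992: Wed (+2)  1993: Thu (+1)  1994: Fri (+1)  1995: Sat (+1)
  1996: Mon (+2)  1997: Tue (+1)  1998: Wed (+1)  1999: Thu (+1)  … (20 more years) …
  2020: Wed (+2)  2021: Thu (+1)  2022: Fri (+1)  2023: Sat (+1)  2024: Mon (+2)
  2025: Tue (+1)  2026: Wed (+1)  2027: Thu (+1)  2028: Sat (+2)  2029: Sun (+1) ✓
  2030: Mon (+1)  2031: Tue (+1)  2032: Thu (+2)  2033: Fri (+1)
Sunday years: 1990, 2001, 2007, 2012, 2018, 2029 — 6 in total.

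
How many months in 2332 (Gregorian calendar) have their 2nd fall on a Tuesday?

Check the 2nd of each month of 2332: Jan 2: Sat, Feb 2: Tue, Mar 2: Wed, Apr 2: Sat, May 2: Mon, Jun 2: Thu, Jul 2: Sat, Aug 2: Tue, Sep 2: Fri, Oct 2: Sun, Nov 2: Wed, Dec 2: Fri.
Tuesday occurs in February, August — 2 months.

2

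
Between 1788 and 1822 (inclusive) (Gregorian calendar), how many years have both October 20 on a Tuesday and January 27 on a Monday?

Check each year's weekday for October 20 and January 27:
  1788: Mon/Sun  1789: Tue/Tue  1790: Wed/Wed  1791: Thu/Thu  1792: Sat/Fri  1793: Sun/Sun  1794: Mon/Mon  1795: Tue/Tue  1796: Thu/Wed  1797: Fri/Fri  1798: Sat/Sat  1799: Sun/Sun  1800: Mon/Mon  1801: Tue/Tue  …(7 more)…  1809: Fri/Fri  1810: Sat/Sat  1811: Sun/Sun  1812: Tue/Mon ✓  1813: Wed/Wed  1814: Thu/Thu  1815: Fri/Fri  1816: Sun/Sat  1817: Mon/Mon  1818: Tue/Tue  1819: Wed/Wed  1820: Fri/Thu  1821: Sat/Sat  1822: Sun/Sun
Both conditions hold in: 1812 — 1.

1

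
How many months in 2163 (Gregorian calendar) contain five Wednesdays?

A month of length L has five Wednesdays iff its first Wednesday is on day ≤ L−28 (so day 1–3 in a 31-day month, 1–2 in a 30-day month, day 1 in a leap February).
Checking each month of 2163: Jan starts Sat (31d); Feb starts Tue (28d); Mar starts Tue (31d) ✓; Apr starts Fri (30d); May starts Sun (31d); Jun starts Wed (30d) ✓; Jul starts Fri (31d); Aug starts Mon (31d) ✓; Sep starts Thu (30d); Oct starts Sat (31d); Nov starts Tue (30d) ✓; Dec starts Thu (31d).
Five-Wednesday months: March, June, August, November → 4.

4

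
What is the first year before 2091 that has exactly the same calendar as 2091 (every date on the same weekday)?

2085

Two years share a calendar iff Jan 1 falls on the same weekday and both are leap or both are common. 2091: Jan 1 is Monday, common year.
2090: Jan 1 Sunday, common
2089: Jan 1 Saturday, common
2088: Jan 1 Thursday, leap
2087: Jan 1 Wednesday, common
2086: Jan 1 Tuesday, common
2085: Jan 1 Monday, common
2085 matches on both conditions.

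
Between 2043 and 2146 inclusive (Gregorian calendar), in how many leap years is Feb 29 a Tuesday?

3

Leap years in 2043–2146: 25 of them.
Feb 29 weekday advances by 5 (mod 7) from one leap year to the next four years later (or differs when a century non-leap intervenes).
Leap-day weekdays: 2044:Mon 2048:Sat 2052:Thu 2056:Tue✓ 2060:Sun 2064:Fri 2068:Wed 2072:Mon 2076:Sat 2080:Thu 2084:Tue✓ 2088:Sun 2092:Fri 2096:Wed 2104:Fri 2108:Wed 2112:Mon 2116:Sat 2120:Thu 2124:Tue✓ 2128:Sun 2132:Fri 2136:Wed 2140:Mon 2144:Sat
Tuesday: 2056, 2084, 2124 → 3.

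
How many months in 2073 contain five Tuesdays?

A month of length L has five Tuesdays iff its first Tuesday is on day ≤ L−28 (so day 1–3 in a 31-day month, 1–2 in a 30-day month, day 1 in a leap February).
Checking each month of 2073: Jan starts Sun (31d) ✓; Feb starts Wed (28d); Mar starts Wed (31d); Apr starts Sat (30d); May starts Mon (31d) ✓; Jun starts Thu (30d); Jul starts Sat (31d); Aug starts Tue (31d) ✓; Sep starts Fri (30d); Oct starts Sun (31d) ✓; Nov starts Wed (30d); Dec starts Fri (31d).
Five-Tuesday months: January, May, August, October → 4.

4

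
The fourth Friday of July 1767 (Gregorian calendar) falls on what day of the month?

24

July 1, 1767 is a Wednesday, so the first Friday is the 3rd.
The fourth Friday is 3 + 21 = 24.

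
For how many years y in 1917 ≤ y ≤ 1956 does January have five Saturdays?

January has 31 days; it has five Saturdays when Saturday falls among the first (month-length − 28) days — i.e. when January 1 is one of Saturday/Friday/Thursday.
January 1 by year: 1917:Mon 1918:Tue 1919:Wed 1920:Thu✓ 1921:Sat✓ 1922:Sun 1923:Mon 1924:Tue 1925:Thu✓ 1926:Fri✓ 1927:Sat✓ 1928:Sun 1929:Tue 1930:Wed 1931:Thu✓ …(10 more)… 1942:Thu✓ 1943:Fri✓ 1944:Sat✓ 1945:Mon 1946:Tue 1947:Wed 1948:Thu✓ 1949:Sat✓ 1950:Sun 1951:Mon 1952:Tue 1953:Thu✓ 1954:Fri✓ 1955:Sat✓ 1956:Sun
Years with five Saturdays: 1920, 1921, 1925, 1926, 1927, 1931, 1932, 1937, 1938, 1942, 1943, 1944, 1948, 1949, 1953, 1954, 1955 → 17.

17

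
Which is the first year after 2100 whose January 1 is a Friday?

Jan 1 advances by 2 weekdays after a leap year and by 1 after a common year.
2100: Jan 1 is Friday.
2101: Saturday
2102: Sunday
2103: Monday
2104: Tuesday (leap)
2105: Thursday
2106: Friday
2106 begins on a Friday

2106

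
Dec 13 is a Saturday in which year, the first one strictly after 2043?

From one year to the next, a fixed date's weekday advances by 1, or by 2 when a Feb 29 lies between the two dates.
2043: December 13 is Sunday.
2044: Tuesday (+2)
2045: Wednesday (+1)
2046: Thursday (+1)
2047: Friday (+1)
2048: Sunday (+2)
2049: Monday (+1)
2050: Tuesday (+1)
2051: Wednesday (+1)
2052: Friday (+2)
2053: Saturday (+1)
Dec 13 falls on a Saturday in 2053.

2053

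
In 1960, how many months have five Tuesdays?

4

A month of length L has five Tuesdays iff its first Tuesday is on day ≤ L−28 (so day 1–3 in a 31-day month, 1–2 in a 30-day month, day 1 in a leap February).
Checking each month of 1960: Jan starts Fri (31d); Feb starts Mon (29d); Mar starts Tue (31d) ✓; Apr starts Fri (30d); May starts Sun (31d) ✓; Jun starts Wed (30d); Jul starts Fri (31d); Aug starts Mon (31d) ✓; Sep starts Thu (30d); Oct starts Sat (31d); Nov starts Tue (30d) ✓; Dec starts Thu (31d).
Five-Tuesday months: March, May, August, November → 4.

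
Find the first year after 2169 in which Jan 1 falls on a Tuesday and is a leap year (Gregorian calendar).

Jan 1 advances by 2 weekdays after a leap year and by 1 after a common year.
2169: Jan 1 is Sunday.
2170: Monday
2171: Tuesday
2172: Wednesday (leap)
2173: Friday
2174: Saturday
2175: Sunday
2176: Monday (leap)
2177: Wednesday
2178: Thursday
2179: Friday
2180: Saturday (leap)
2181: Monday
2182: Tuesday
2183: Wednesday
2184: Thursday (leap)
2185: Saturday
2186: Sunday
2187: Monday
2188: Tuesday (leap)
2188 begins on a Tuesday and is a leap year.

2188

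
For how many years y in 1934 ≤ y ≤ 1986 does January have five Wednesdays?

24

January has 31 days; it has five Wednesdays when Wednesday falls among the first (month-length − 28) days — i.e. when January 1 is one of Wednesday/Tuesday/Monday.
January 1 by year: 1934:Mon✓ 1935:Tue✓ 1936:Wed✓ 1937:Fri 1938:Sat 1939:Sun 1940:Mon✓ 1941:Wed✓ 1942:Thu 1943:Fri 1944:Sat 1945:Mon✓ 1946:Tue✓ 1947:Wed✓ 1948:Thu …(23 more)… 1972:Sat 1973:Mon✓ 1974:Tue✓ 1975:Wed✓ 1976:Thu 1977:Sat 1978:Sun 1979:Mon✓ 1980:Tue✓ 1981:Thu 1982:Fri 1983:Sat 1984:Sun 1985:Tue✓ 1986:Wed✓
Years with five Wednesdays: 1934, 1935, 1936, 1940, 1941, 1945, 1946, 1947, 1951, 1952, 1957, 1958, 1962, 1963, 1964, 1968, 1969, 1973, 1974, 1975, 1979, 1980, 1985, 1986 → 24.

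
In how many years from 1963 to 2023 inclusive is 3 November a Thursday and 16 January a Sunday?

Check each year's weekday for 3 November and 16 January:
  1963: Sun/Wed  1964: Tue/Thu  1965: Wed/Sat  1966: Thu/Sun ✓  1967: Fri/Mon  1968: Sun/Tue  1969: Mon/Thu  1970: Tue/Fri  1971: Wed/Sat  1972: Fri/Sun  1973: Sat/Tue  1974: Sun/Wed  1975: Mon/Thu  1976: Wed/Fri  …(33 more)…  2010: Wed/Sat  2011: Thu/Sun ✓  2012: Sat/Mon  2013: Sun/Wed  2014: Mon/Thu  2015: Tue/Fri  2016: Thu/Sat  2017: Fri/Mon  2018: Sat/Tue  2019: Sun/Wed  2020: Tue/Thu  2021: Wed/Sat  2022: Thu/Sun ✓  2023: Fri/Mon
Both conditions hold in: 1966, 1977, 1983, 1994, 2005, 2011, 2022 — 7.

7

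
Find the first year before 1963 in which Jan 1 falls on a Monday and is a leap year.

1940

Jan 1 advances by 2 weekdays after a leap year and by 1 after a common year.
1963: Jan 1 is Tuesday.
1962: Monday
1961: Sunday
1960: Friday (leap)
1959: Thursday
1958: Wednesday
1957: Tuesday
1956: Sunday (leap)
1955: Saturday
1954: Friday
1953: Thursday
1952: Tuesday (leap)
1951: Monday
1950: Sunday
1949: Saturday
1948: Thursday (leap)
1947: Wednesday
1946: Tuesday
1945: Monday
1944: Saturday (leap)
1943: Friday
1942: Thursday
1941: Wednesday
1940: Monday (leap)
1940 begins on a Monday and is a leap year.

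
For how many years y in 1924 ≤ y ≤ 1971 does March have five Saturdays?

20

March has 31 days; it has five Saturdays when Saturday falls among the first (month-length − 28) days — i.e. when March 1 is one of Saturday/Friday/Thursday.
March 1 by year: 1924:Sat✓ 1925:Sun 1926:Mon 1927:Tue 1928:Thu✓ 1929:Fri✓ 1930:Sat✓ 1931:Sun 1932:Tue 1933:Wed 1934:Thu✓ 1935:Fri✓ 1936:Sun 1937:Mon 1938:Tue …(18 more)… 1957:Fri✓ 1958:Sat✓ 1959:Sun 1960:Tue 1961:Wed 1962:Thu✓ 1963:Fri✓ 1964:Sun 1965:Mon 1966:Tue 1967:Wed 1968:Fri✓ 1969:Sat✓ 1970:Sun 1971:Mon
Years with five Saturdays: 1924, 1928, 1929, 1930, 1934, 1935, 1940, 1941, 1945, 1946, 1947, 1951, 1952, 1956, 1957, 1958, 1962, 1963, 1968, 1969 → 20.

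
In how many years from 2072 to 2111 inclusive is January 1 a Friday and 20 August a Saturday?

1

Check each year's weekday for January 1 and 20 August:
  2072: Fri/Sat ✓  2073: Sun/Sun  2074: Mon/Mon  2075: Tue/Tue  2076: Wed/Thu  2077: Fri/Fri  2078: Sat/Sat  2079: Sun/Sun  2080: Mon/Tue  2081: Wed/Wed  2082: Thu/Thu  2083: Fri/Fri  2084: Sat/Sun  2085: Mon/Mon  …(12 more)…  2098: Wed/Wed  2099: Thu/Thu  2100: Fri/Fri  2101: Sat/Sat  2102: Sun/Sun  2103: Mon/Mon  2104: Tue/Wed  2105: Thu/Thu  2106: Fri/Fri  2107: Sat/Sat  2108: Sun/Mon  2109: Tue/Tue  2110: Wed/Wed  2111: Thu/Thu
Both conditions hold in: 2072 — 1.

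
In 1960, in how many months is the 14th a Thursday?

3

Check the 14th of each month of 1960: Jan 14: Thu, Feb 14: Sun, Mar 14: Mon, Apr 14: Thu, May 14: Sat, Jun 14: Tue, Jul 14: Thu, Aug 14: Sun, Sep 14: Wed, Oct 14: Fri, Nov 14: Mon, Dec 14: Wed.
Thursday occurs in January, April, July — 3 months.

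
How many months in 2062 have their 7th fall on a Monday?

Check the 7th of each month of 2062: Jan 7: Sat, Feb 7: Tue, Mar 7: Tue, Apr 7: Fri, May 7: Sun, Jun 7: Wed, Jul 7: Fri, Aug 7: Mon, Sep 7: Thu, Oct 7: Sat, Nov 7: Tue, Dec 7: Thu.
Monday occurs in August — 1 month.

1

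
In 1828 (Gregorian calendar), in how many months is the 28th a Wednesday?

Check the 28th of each month of 1828: Jan 28: Mon, Feb 28: Thu, Mar 28: Fri, Apr 28: Mon, May 28: Wed, Jun 28: Sat, Jul 28: Mon, Aug 28: Thu, Sep 28: Sun, Oct 28: Tue, Nov 28: Fri, Dec 28: Sun.
Wednesday occurs in May — 1 month.

1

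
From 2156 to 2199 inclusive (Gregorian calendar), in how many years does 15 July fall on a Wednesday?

Track 15 July's weekday year by year (advancing +1, or +2 across a Feb 29):
  2156: Thu  2157: Fri (+1)  2158: Sat (+1)  2159: Sun (+1)  2160: Tue (+2)
  2161: Wed (+1) ✓  2162: Thu (+1)  2163: Fri (+1)  2164: Sun (+2)  2165: Mon (+1)
  2166: Tue (+1)  2167: Wed (+1) ✓  2168: Fri (+2)  2169: Sat (+1)  … (16 more years) …
  2186: Sat (+1)  2187: Sun (+1)  2188: Tue (+2)  2189: Wed (+1) ✓  2190: Thu (+1)
  2191: Fri (+1)  2192: Sun (+2)  2193: Mon (+1)  2194: Tue (+1)  2195: Wed (+1) ✓
  2196: Fri (+2)  2197: Sat (+1)  2198: Sun (+1)  2199: Mon (+1)
Wednesday years: 2161, 2167, 2172, 2178, 2189, 2195 — 6 in total.

6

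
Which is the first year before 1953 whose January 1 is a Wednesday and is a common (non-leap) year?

Jan 1 advances by 2 weekdays after a leap year and by 1 after a common year.
1953: Jan 1 is Thursday.
1952: Tuesday (leap)
1951: Monday
1950: Sunday
1949: Saturday
1948: Thursday (leap)
1947: Wednesday
1947 begins on a Wednesday and is a common year.

1947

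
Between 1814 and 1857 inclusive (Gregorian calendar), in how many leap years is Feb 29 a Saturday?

1

Leap years in 1814–1857: 11 of them.
Feb 29 weekday advances by 5 (mod 7) from one leap year to the next four years later (or differs when a century non-leap intervenes).
Leap-day weekdays: 1816:Thu 1820:Tue 1824:Sun 1828:Fri 1832:Wed 1836:Mon 1840:Sat✓ 1844:Thu 1848:Tue 1852:Sun 1856:Fri
Saturday: 1840 → 1.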